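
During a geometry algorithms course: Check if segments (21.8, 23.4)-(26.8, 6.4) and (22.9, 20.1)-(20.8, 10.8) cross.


Cross products: d1=-17.16, d2=65.04, d3=2.2, d4=-80
d1*d2 < 0 and d3*d4 < 0? yes

Yes, they intersect


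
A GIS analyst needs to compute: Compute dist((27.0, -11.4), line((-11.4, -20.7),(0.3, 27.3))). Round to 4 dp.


|cross product| = 1734.39
|line direction| = sqrt(2440.89) = 49.4054
Distance = 1734.39/sqrt(2440.89) = 35.1053

35.1053


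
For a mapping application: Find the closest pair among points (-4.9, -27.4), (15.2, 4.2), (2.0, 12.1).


d(P0,P1) = 37.4509, d(P0,P2) = 40.0981, d(P1,P2) = 15.3834
Closest: P1 and P2

Closest pair: (15.2, 4.2) and (2.0, 12.1), distance = 15.3834


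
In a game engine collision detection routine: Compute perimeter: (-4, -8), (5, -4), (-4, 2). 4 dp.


Sides: (-4, -8)->(5, -4): sqrt(97) = 9.848858, (5, -4)->(-4, 2): sqrt(117) = 10.816654, (-4, 2)->(-4, -8): sqrt(100) = 10
Sum = 30.665512
Perimeter = 30.6655

30.6655


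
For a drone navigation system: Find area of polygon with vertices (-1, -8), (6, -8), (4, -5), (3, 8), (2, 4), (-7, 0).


Shoelace sum: ((-1)*(-8) - 6*(-8)) + (6*(-5) - 4*(-8)) + (4*8 - 3*(-5)) + (3*4 - 2*8) + (2*0 - (-7)*4) + ((-7)*(-8) - (-1)*0)
= 185
Area = |185|/2 = 92.5

92.5


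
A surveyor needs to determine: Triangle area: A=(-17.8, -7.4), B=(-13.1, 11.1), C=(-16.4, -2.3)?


Area = |x_A(y_B-y_C) + x_B(y_C-y_A) + x_C(y_A-y_B)|/2
= |(-238.52) + (-66.81) + 303.4|/2
= 1.93/2 = 0.965

0.965


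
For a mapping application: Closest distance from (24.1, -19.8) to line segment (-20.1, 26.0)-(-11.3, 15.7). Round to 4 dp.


Project P onto AB: t = 1 (clamped to [0,1])
Closest point on segment: (-11.3, 15.7)
Distance: 50.1339

50.1339


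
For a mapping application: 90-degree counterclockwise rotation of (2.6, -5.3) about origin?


90° CCW: (x,y) -> (-y, x)
(2.6,-5.3) -> (5.3, 2.6)

(5.3, 2.6)


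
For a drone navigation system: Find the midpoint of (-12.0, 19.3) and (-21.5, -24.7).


M = (((-12)+(-21.5))/2, (19.3+(-24.7))/2)
= (-16.75, -2.7)

(-16.75, -2.7)


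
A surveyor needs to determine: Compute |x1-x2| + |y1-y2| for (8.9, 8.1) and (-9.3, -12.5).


|8.9-(-9.3)| + |8.1-(-12.5)| = 18.2 + 20.6 = 38.8

38.8


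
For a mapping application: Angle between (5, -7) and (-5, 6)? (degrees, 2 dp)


u.v = -67, |u| = sqrt(74) = 8.6023, |v| = sqrt(61) = 7.8102
cos(theta) = u.v/(|u||v|) = -67/sqrt(4514) = -0.997227
theta = acos(-0.997227) = 175.73 degrees

175.73 degrees


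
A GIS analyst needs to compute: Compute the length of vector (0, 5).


|u| = sqrt(0^2 + 5^2) = sqrt(25) = 5

5


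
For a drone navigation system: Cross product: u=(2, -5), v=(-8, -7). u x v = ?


u x v = u_x*v_y - u_y*v_x = 2*(-7) - (-5)*(-8)
= (-14) - 40 = -54

-54


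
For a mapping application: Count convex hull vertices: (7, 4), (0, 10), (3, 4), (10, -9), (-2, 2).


Convex hull vertices (CCW): (-2, 2), (10, -9), (7, 4), (0, 10)
Count = 4

4


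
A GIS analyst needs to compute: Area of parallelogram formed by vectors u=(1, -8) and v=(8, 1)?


|u x v| = |1*1 - (-8)*8|
= |1 - (-64)| = 65

65


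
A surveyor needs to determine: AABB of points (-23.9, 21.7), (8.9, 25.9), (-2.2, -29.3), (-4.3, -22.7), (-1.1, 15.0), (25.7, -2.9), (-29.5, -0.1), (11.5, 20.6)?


x range: [-29.5, 25.7]
y range: [-29.3, 25.9]
Bounding box: (-29.5,-29.3) to (25.7,25.9)

(-29.5,-29.3) to (25.7,25.9)


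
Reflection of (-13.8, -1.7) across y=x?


Reflection over y=x: (x,y) -> (y,x)
(-13.8, -1.7) -> (-1.7, -13.8)

(-1.7, -13.8)


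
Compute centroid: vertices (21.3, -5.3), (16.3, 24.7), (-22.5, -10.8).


Centroid = ((x_A+x_B+x_C)/3, (y_A+y_B+y_C)/3)
= ((21.3+16.3+(-22.5))/3, ((-5.3)+24.7+(-10.8))/3)
= (5.0333, 2.8667)

(5.0333, 2.8667)


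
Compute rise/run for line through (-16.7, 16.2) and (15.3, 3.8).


slope = (y2-y1)/(x2-x1) = (3.8-16.2)/(15.3-(-16.7)) = (-12.4)/32 = -0.3875

-0.3875


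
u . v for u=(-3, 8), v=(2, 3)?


u . v = u_x*v_x + u_y*v_y = (-3)*2 + 8*3
= (-6) + 24 = 18

18


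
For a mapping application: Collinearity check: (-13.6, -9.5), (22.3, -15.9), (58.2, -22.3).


Cross product: (22.3-(-13.6))*((-22.3)-(-9.5)) - ((-15.9)-(-9.5))*(58.2-(-13.6))
= 0

Yes, collinear


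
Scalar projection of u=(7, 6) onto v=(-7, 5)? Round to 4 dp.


u.v = -19, |v| = sqrt(74) = 8.6023
Scalar projection = u.v / |v| = -19 / sqrt(74) = -2.2087

-2.2087


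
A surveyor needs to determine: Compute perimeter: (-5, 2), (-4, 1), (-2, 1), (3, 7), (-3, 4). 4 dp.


Sides: (-5, 2)->(-4, 1): sqrt(2) = 1.414214, (-4, 1)->(-2, 1): sqrt(4) = 2, (-2, 1)->(3, 7): sqrt(61) = 7.81025, (3, 7)->(-3, 4): sqrt(45) = 6.708204, (-3, 4)->(-5, 2): sqrt(8) = 2.828427
Sum = 20.761095
Perimeter = 20.7611

20.7611


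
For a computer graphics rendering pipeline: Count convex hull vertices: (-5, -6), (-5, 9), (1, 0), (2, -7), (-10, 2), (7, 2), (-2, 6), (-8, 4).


Convex hull vertices (CCW): (-10, 2), (-5, -6), (2, -7), (7, 2), (-5, 9)
Count = 5

5


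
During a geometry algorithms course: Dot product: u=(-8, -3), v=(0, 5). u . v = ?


u . v = u_x*v_x + u_y*v_y = (-8)*0 + (-3)*5
= 0 + (-15) = -15

-15


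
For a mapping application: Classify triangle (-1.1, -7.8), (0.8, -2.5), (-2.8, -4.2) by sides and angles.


Side lengths squared: AB^2=31.7, BC^2=15.85, CA^2=15.85
Sorted: [15.85, 15.85, 31.7]
By sides: Isosceles, By angles: Right

Isosceles, Right


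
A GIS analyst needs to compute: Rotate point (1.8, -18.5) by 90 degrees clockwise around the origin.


90° CW: (x,y) -> (y, -x)
(1.8,-18.5) -> (-18.5, -1.8)

(-18.5, -1.8)


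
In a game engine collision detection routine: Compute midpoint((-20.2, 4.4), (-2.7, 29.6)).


M = (((-20.2)+(-2.7))/2, (4.4+29.6)/2)
= (-11.45, 17)

(-11.45, 17)


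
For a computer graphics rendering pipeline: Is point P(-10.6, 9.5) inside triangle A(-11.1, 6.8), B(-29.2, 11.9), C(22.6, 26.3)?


Cross products: AB x AP = -51.42, BC x BP = -392.16, CA x CP = -81.24
All same sign? yes

Yes, inside


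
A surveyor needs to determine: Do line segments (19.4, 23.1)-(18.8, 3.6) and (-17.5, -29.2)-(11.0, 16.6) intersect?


Cross products: d1=-199.47, d2=-727.74, d3=-688.17, d4=-159.9
d1*d2 < 0 and d3*d4 < 0? no

No, they don't intersect


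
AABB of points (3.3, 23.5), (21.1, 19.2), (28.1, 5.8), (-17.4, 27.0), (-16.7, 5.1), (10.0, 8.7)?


x range: [-17.4, 28.1]
y range: [5.1, 27]
Bounding box: (-17.4,5.1) to (28.1,27)

(-17.4,5.1) to (28.1,27)


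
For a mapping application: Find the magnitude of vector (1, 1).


|u| = sqrt(1^2 + 1^2) = sqrt(2) = 1.4142

1.4142


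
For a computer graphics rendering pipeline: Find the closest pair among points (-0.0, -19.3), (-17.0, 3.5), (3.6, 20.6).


d(P0,P1) = 28.4401, d(P0,P2) = 40.0621, d(P1,P2) = 26.7726
Closest: P1 and P2

Closest pair: (-17.0, 3.5) and (3.6, 20.6), distance = 26.7726


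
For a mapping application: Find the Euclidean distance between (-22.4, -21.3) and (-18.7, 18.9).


dx=3.7, dy=40.2
d^2 = 3.7^2 + 40.2^2 = 1629.73
d = sqrt(1629.73) = 40.3699

40.3699


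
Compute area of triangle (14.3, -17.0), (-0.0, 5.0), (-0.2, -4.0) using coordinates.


Area = |x_A(y_B-y_C) + x_B(y_C-y_A) + x_C(y_A-y_B)|/2
= |128.7 + 0 + 4.4|/2
= 133.1/2 = 66.55

66.55


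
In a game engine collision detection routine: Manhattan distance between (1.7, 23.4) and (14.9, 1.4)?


|1.7-14.9| + |23.4-1.4| = 13.2 + 22 = 35.2

35.2


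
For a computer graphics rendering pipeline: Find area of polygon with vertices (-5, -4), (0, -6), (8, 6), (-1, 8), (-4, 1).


Shoelace sum: ((-5)*(-6) - 0*(-4)) + (0*6 - 8*(-6)) + (8*8 - (-1)*6) + ((-1)*1 - (-4)*8) + ((-4)*(-4) - (-5)*1)
= 200
Area = |200|/2 = 100

100


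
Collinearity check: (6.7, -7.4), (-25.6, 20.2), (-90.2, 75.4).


Cross product: ((-25.6)-6.7)*(75.4-(-7.4)) - (20.2-(-7.4))*((-90.2)-6.7)
= 0

Yes, collinear


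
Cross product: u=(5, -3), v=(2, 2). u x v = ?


u x v = u_x*v_y - u_y*v_x = 5*2 - (-3)*2
= 10 - (-6) = 16

16


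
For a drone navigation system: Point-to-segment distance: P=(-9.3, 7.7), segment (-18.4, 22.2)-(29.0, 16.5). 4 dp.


Project P onto AB: t = 0.2255 (clamped to [0,1])
Closest point on segment: (-7.7109, 20.9146)
Distance: 13.3098

13.3098


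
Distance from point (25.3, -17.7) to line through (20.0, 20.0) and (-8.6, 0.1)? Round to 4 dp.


|cross product| = 1183.69
|line direction| = sqrt(1213.97) = 34.8421
Distance = 1183.69/sqrt(1213.97) = 33.973

33.973


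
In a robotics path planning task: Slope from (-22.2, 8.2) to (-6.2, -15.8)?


slope = (y2-y1)/(x2-x1) = ((-15.8)-8.2)/((-6.2)-(-22.2)) = (-24)/16 = -1.5

-1.5


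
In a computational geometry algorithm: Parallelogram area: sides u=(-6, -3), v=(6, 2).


|u x v| = |(-6)*2 - (-3)*6|
= |(-12) - (-18)| = 6

6


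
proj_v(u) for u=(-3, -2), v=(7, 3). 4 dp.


u.v = -27, |v| = sqrt(58) = 7.6158
Scalar projection = u.v / |v| = -27 / sqrt(58) = -3.5453

-3.5453


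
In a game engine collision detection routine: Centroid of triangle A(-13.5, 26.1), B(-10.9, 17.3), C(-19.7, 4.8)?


Centroid = ((x_A+x_B+x_C)/3, (y_A+y_B+y_C)/3)
= (((-13.5)+(-10.9)+(-19.7))/3, (26.1+17.3+4.8)/3)
= (-14.7, 16.0667)

(-14.7, 16.0667)


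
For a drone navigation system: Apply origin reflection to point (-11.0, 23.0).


Reflection over origin: (x,y) -> (-x,-y)
(-11, 23) -> (11, -23)

(11, -23)


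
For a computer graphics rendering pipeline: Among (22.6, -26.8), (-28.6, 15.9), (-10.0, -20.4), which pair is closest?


d(P0,P1) = 66.6688, d(P0,P2) = 33.2223, d(P1,P2) = 40.7879
Closest: P0 and P2

Closest pair: (22.6, -26.8) and (-10.0, -20.4), distance = 33.2223


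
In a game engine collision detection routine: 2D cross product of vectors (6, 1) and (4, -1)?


u x v = u_x*v_y - u_y*v_x = 6*(-1) - 1*4
= (-6) - 4 = -10

-10


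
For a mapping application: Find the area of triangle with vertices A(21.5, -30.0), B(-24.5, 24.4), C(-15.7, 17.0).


Area = |x_A(y_B-y_C) + x_B(y_C-y_A) + x_C(y_A-y_B)|/2
= |159.1 + (-1151.5) + 854.08|/2
= 138.32/2 = 69.16

69.16


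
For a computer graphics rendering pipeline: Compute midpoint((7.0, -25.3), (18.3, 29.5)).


M = ((7+18.3)/2, ((-25.3)+29.5)/2)
= (12.65, 2.1)

(12.65, 2.1)


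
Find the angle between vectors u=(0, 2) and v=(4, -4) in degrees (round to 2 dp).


u.v = -8, |u| = sqrt(4) = 2, |v| = sqrt(32) = 5.6569
cos(theta) = u.v/(|u||v|) = -8/sqrt(128) = -0.707107
theta = acos(-0.707107) = 135 degrees

135 degrees


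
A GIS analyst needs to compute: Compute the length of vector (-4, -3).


|u| = sqrt((-4)^2 + (-3)^2) = sqrt(25) = 5

5


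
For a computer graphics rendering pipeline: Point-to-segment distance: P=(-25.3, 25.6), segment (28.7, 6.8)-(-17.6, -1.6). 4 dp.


Project P onto AB: t = 1 (clamped to [0,1])
Closest point on segment: (-17.6, -1.6)
Distance: 28.2689

28.2689


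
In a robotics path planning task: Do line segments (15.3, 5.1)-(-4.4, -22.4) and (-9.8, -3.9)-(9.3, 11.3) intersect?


Cross products: d1=-209.62, d2=-435.43, d3=-512.95, d4=-287.14
d1*d2 < 0 and d3*d4 < 0? no

No, they don't intersect


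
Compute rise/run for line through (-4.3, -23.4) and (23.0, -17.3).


slope = (y2-y1)/(x2-x1) = ((-17.3)-(-23.4))/(23-(-4.3)) = 6.1/27.3 = 0.2234

0.2234


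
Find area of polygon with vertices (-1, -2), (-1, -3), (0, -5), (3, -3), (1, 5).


Shoelace sum: ((-1)*(-3) - (-1)*(-2)) + ((-1)*(-5) - 0*(-3)) + (0*(-3) - 3*(-5)) + (3*5 - 1*(-3)) + (1*(-2) - (-1)*5)
= 42
Area = |42|/2 = 21

21


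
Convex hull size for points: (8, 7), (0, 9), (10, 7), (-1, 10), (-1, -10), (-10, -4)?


Convex hull vertices (CCW): (-10, -4), (-1, -10), (10, 7), (-1, 10)
Count = 4

4


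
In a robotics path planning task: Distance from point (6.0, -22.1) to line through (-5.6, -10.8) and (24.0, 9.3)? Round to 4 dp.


|cross product| = 567.64
|line direction| = sqrt(1280.17) = 35.7795
Distance = 567.64/sqrt(1280.17) = 15.865

15.865


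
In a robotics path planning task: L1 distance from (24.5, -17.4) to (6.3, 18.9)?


|24.5-6.3| + |(-17.4)-18.9| = 18.2 + 36.3 = 54.5

54.5


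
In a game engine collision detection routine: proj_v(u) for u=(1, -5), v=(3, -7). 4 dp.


u.v = 38, |v| = sqrt(58) = 7.6158
Scalar projection = u.v / |v| = 38 / sqrt(58) = 4.9896

4.9896


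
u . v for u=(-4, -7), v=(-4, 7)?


u . v = u_x*v_x + u_y*v_y = (-4)*(-4) + (-7)*7
= 16 + (-49) = -33

-33


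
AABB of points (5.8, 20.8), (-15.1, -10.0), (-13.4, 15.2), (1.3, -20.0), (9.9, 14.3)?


x range: [-15.1, 9.9]
y range: [-20, 20.8]
Bounding box: (-15.1,-20) to (9.9,20.8)

(-15.1,-20) to (9.9,20.8)


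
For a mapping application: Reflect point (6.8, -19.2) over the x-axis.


Reflection over x-axis: (x,y) -> (x,-y)
(6.8, -19.2) -> (6.8, 19.2)

(6.8, 19.2)


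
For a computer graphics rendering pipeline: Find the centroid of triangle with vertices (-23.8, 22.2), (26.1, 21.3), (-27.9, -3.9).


Centroid = ((x_A+x_B+x_C)/3, (y_A+y_B+y_C)/3)
= (((-23.8)+26.1+(-27.9))/3, (22.2+21.3+(-3.9))/3)
= (-8.5333, 13.2)

(-8.5333, 13.2)


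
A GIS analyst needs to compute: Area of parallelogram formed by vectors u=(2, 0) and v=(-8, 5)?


|u x v| = |2*5 - 0*(-8)|
= |10 - 0| = 10

10


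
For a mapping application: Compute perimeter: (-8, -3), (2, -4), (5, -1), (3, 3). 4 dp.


Sides: (-8, -3)->(2, -4): sqrt(101) = 10.049876, (2, -4)->(5, -1): sqrt(18) = 4.242641, (5, -1)->(3, 3): sqrt(20) = 4.472136, (3, 3)->(-8, -3): sqrt(157) = 12.529964
Sum = 31.294617
Perimeter = 31.2946

31.2946


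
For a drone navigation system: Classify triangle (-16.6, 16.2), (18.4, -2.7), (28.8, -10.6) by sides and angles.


Side lengths squared: AB^2=1582.21, BC^2=170.57, CA^2=2779.4
Sorted: [170.57, 1582.21, 2779.4]
By sides: Scalene, By angles: Obtuse

Scalene, Obtuse


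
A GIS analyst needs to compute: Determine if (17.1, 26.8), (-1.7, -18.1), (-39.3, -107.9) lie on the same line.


Cross product: ((-1.7)-17.1)*((-107.9)-26.8) - ((-18.1)-26.8)*((-39.3)-17.1)
= 0

Yes, collinear


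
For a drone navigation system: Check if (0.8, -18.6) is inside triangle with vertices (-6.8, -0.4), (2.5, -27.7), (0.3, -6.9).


Cross products: AB x AP = 38.22, BC x BP = 15.34, CA x CP = 79.82
All same sign? yes

Yes, inside


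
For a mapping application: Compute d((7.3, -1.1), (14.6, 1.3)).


dx=7.3, dy=2.4
d^2 = 7.3^2 + 2.4^2 = 59.05
d = sqrt(59.05) = 7.6844

7.6844


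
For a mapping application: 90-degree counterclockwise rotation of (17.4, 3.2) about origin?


90° CCW: (x,y) -> (-y, x)
(17.4,3.2) -> (-3.2, 17.4)

(-3.2, 17.4)


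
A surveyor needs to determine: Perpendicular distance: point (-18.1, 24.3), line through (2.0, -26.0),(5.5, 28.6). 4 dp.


|cross product| = 1273.51
|line direction| = sqrt(2993.41) = 54.7121
Distance = 1273.51/sqrt(2993.41) = 23.2766

23.2766


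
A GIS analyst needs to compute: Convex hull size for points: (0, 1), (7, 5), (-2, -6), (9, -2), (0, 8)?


Convex hull vertices (CCW): (-2, -6), (9, -2), (7, 5), (0, 8)
Count = 4

4


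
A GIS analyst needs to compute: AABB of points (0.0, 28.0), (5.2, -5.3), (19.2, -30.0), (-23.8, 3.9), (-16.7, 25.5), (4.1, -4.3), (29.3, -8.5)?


x range: [-23.8, 29.3]
y range: [-30, 28]
Bounding box: (-23.8,-30) to (29.3,28)

(-23.8,-30) to (29.3,28)


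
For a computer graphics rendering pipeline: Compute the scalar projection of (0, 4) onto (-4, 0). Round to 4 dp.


u.v = 0, |v| = sqrt(16) = 4
Scalar projection = u.v / |v| = 0 / sqrt(16) = 0

0


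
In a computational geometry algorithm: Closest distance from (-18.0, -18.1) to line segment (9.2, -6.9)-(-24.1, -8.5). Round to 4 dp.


Project P onto AB: t = 0.8311 (clamped to [0,1])
Closest point on segment: (-18.4742, -8.2297)
Distance: 9.8817

9.8817


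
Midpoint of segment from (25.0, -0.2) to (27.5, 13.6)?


M = ((25+27.5)/2, ((-0.2)+13.6)/2)
= (26.25, 6.7)

(26.25, 6.7)


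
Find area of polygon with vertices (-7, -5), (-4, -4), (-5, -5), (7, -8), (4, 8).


Shoelace sum: ((-7)*(-4) - (-4)*(-5)) + ((-4)*(-5) - (-5)*(-4)) + ((-5)*(-8) - 7*(-5)) + (7*8 - 4*(-8)) + (4*(-5) - (-7)*8)
= 207
Area = |207|/2 = 103.5

103.5


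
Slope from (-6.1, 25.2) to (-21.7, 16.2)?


slope = (y2-y1)/(x2-x1) = (16.2-25.2)/((-21.7)-(-6.1)) = (-9)/(-15.6) = 0.5769

0.5769


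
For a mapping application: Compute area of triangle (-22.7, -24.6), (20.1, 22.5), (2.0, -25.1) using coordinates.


Area = |x_A(y_B-y_C) + x_B(y_C-y_A) + x_C(y_A-y_B)|/2
= |(-1080.52) + (-10.05) + (-94.2)|/2
= 1184.77/2 = 592.385

592.385


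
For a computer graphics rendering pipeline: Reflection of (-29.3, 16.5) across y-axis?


Reflection over y-axis: (x,y) -> (-x,y)
(-29.3, 16.5) -> (29.3, 16.5)

(29.3, 16.5)


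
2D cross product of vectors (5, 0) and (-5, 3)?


u x v = u_x*v_y - u_y*v_x = 5*3 - 0*(-5)
= 15 - 0 = 15

15


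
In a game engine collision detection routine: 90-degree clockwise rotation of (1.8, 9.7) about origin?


90° CW: (x,y) -> (y, -x)
(1.8,9.7) -> (9.7, -1.8)

(9.7, -1.8)


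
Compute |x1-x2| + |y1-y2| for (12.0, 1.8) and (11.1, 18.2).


|12-11.1| + |1.8-18.2| = 0.9 + 16.4 = 17.3

17.3


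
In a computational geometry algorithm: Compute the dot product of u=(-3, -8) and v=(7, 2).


u . v = u_x*v_x + u_y*v_y = (-3)*7 + (-8)*2
= (-21) + (-16) = -37

-37


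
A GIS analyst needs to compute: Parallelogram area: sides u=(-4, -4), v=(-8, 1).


|u x v| = |(-4)*1 - (-4)*(-8)|
= |(-4) - 32| = 36

36


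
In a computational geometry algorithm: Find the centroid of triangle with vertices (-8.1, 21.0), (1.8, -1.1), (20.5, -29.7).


Centroid = ((x_A+x_B+x_C)/3, (y_A+y_B+y_C)/3)
= (((-8.1)+1.8+20.5)/3, (21+(-1.1)+(-29.7))/3)
= (4.7333, -3.2667)

(4.7333, -3.2667)


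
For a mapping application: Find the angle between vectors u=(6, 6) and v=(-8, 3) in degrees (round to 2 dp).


u.v = -30, |u| = sqrt(72) = 8.4853, |v| = sqrt(73) = 8.544
cos(theta) = u.v/(|u||v|) = -30/sqrt(5256) = -0.413803
theta = acos(-0.413803) = 114.44 degrees

114.44 degrees


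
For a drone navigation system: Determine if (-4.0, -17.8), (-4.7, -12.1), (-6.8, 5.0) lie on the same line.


Cross product: ((-4.7)-(-4))*(5-(-17.8)) - ((-12.1)-(-17.8))*((-6.8)-(-4))
= 0

Yes, collinear


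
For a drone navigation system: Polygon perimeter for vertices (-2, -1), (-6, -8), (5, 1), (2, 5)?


Sides: (-2, -1)->(-6, -8): sqrt(65) = 8.062258, (-6, -8)->(5, 1): sqrt(202) = 14.21267, (5, 1)->(2, 5): sqrt(25) = 5, (2, 5)->(-2, -1): sqrt(52) = 7.211103
Sum = 34.486031
Perimeter = 34.486

34.486


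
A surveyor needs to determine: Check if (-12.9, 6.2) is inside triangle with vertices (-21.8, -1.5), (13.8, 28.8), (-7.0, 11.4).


Cross products: AB x AP = 4.45, BC x BP = 5.5, CA x CP = 0.85
All same sign? yes

Yes, inside


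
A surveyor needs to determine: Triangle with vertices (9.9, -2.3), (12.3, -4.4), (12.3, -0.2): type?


Side lengths squared: AB^2=10.17, BC^2=17.64, CA^2=10.17
Sorted: [10.17, 10.17, 17.64]
By sides: Isosceles, By angles: Acute

Isosceles, Acute


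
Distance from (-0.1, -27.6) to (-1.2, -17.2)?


dx=-1.1, dy=10.4
d^2 = (-1.1)^2 + 10.4^2 = 109.37
d = sqrt(109.37) = 10.458

10.458


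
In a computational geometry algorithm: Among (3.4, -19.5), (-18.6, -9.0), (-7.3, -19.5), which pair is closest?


d(P0,P1) = 24.3772, d(P0,P2) = 10.7, d(P1,P2) = 15.4253
Closest: P0 and P2

Closest pair: (3.4, -19.5) and (-7.3, -19.5), distance = 10.7


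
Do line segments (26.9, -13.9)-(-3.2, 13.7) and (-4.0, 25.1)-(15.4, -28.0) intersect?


Cross products: d1=884.19, d2=-178.68, d3=-321.06, d4=741.81
d1*d2 < 0 and d3*d4 < 0? yes

Yes, they intersect


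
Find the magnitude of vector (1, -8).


|u| = sqrt(1^2 + (-8)^2) = sqrt(65) = 8.0623

8.0623


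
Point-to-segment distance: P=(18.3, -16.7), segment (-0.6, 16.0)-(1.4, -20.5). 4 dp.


Project P onto AB: t = 0.9215 (clamped to [0,1])
Closest point on segment: (1.243, -17.6346)
Distance: 17.0826

17.0826


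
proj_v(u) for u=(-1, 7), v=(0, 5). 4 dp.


u.v = 35, |v| = sqrt(25) = 5
Scalar projection = u.v / |v| = 35 / sqrt(25) = 7

7


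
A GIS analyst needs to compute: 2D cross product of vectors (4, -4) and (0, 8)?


u x v = u_x*v_y - u_y*v_x = 4*8 - (-4)*0
= 32 - 0 = 32

32


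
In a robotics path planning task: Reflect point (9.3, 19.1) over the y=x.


Reflection over y=x: (x,y) -> (y,x)
(9.3, 19.1) -> (19.1, 9.3)

(19.1, 9.3)


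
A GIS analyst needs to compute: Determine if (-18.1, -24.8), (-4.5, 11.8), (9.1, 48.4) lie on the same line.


Cross product: ((-4.5)-(-18.1))*(48.4-(-24.8)) - (11.8-(-24.8))*(9.1-(-18.1))
= 0

Yes, collinear


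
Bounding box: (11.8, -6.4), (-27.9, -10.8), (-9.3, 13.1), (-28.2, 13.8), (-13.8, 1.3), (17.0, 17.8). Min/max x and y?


x range: [-28.2, 17]
y range: [-10.8, 17.8]
Bounding box: (-28.2,-10.8) to (17,17.8)

(-28.2,-10.8) to (17,17.8)


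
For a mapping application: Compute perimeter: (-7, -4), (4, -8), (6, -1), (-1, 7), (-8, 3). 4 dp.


Sides: (-7, -4)->(4, -8): sqrt(137) = 11.7047, (4, -8)->(6, -1): sqrt(53) = 7.28011, (6, -1)->(-1, 7): sqrt(113) = 10.630146, (-1, 7)->(-8, 3): sqrt(65) = 8.062258, (-8, 3)->(-7, -4): sqrt(50) = 7.071068
Sum = 44.748282
Perimeter = 44.7483

44.7483


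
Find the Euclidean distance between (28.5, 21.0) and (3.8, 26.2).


dx=-24.7, dy=5.2
d^2 = (-24.7)^2 + 5.2^2 = 637.13
d = sqrt(637.13) = 25.2414

25.2414


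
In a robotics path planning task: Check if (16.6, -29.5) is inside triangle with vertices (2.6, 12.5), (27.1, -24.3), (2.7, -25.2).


Cross products: AB x AP = -513.8, BC x BP = 117.43, CA x CP = -523.6
All same sign? no

No, outside


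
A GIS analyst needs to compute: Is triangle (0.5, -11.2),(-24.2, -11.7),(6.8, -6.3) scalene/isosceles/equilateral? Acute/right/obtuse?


Side lengths squared: AB^2=610.34, BC^2=990.16, CA^2=63.7
Sorted: [63.7, 610.34, 990.16]
By sides: Scalene, By angles: Obtuse

Scalene, Obtuse


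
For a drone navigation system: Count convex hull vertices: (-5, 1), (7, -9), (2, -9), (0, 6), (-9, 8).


Convex hull vertices (CCW): (-9, 8), (-5, 1), (2, -9), (7, -9), (0, 6)
Count = 5

5


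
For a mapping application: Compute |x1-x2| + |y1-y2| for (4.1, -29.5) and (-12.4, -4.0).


|4.1-(-12.4)| + |(-29.5)-(-4)| = 16.5 + 25.5 = 42

42


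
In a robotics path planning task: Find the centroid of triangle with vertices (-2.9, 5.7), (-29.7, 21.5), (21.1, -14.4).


Centroid = ((x_A+x_B+x_C)/3, (y_A+y_B+y_C)/3)
= (((-2.9)+(-29.7)+21.1)/3, (5.7+21.5+(-14.4))/3)
= (-3.8333, 4.2667)

(-3.8333, 4.2667)


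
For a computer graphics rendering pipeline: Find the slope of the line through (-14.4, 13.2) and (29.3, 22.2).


slope = (y2-y1)/(x2-x1) = (22.2-13.2)/(29.3-(-14.4)) = 9/43.7 = 0.2059

0.2059


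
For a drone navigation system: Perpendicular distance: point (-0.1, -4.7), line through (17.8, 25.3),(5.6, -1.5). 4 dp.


|cross product| = 113.72
|line direction| = sqrt(867.08) = 29.4462
Distance = 113.72/sqrt(867.08) = 3.862

3.862


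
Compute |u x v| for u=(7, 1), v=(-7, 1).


|u x v| = |7*1 - 1*(-7)|
= |7 - (-7)| = 14

14


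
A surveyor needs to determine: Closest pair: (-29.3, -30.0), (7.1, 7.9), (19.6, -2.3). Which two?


d(P0,P1) = 52.5487, d(P0,P2) = 56.2005, d(P1,P2) = 16.1335
Closest: P1 and P2

Closest pair: (7.1, 7.9) and (19.6, -2.3), distance = 16.1335


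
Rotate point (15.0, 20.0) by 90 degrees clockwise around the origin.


90° CW: (x,y) -> (y, -x)
(15,20) -> (20, -15)

(20, -15)


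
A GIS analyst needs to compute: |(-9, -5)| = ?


|u| = sqrt((-9)^2 + (-5)^2) = sqrt(106) = 10.2956

10.2956


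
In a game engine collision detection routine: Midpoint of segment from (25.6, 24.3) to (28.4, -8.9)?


M = ((25.6+28.4)/2, (24.3+(-8.9))/2)
= (27, 7.7)

(27, 7.7)


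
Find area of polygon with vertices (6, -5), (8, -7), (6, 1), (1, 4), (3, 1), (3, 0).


Shoelace sum: (6*(-7) - 8*(-5)) + (8*1 - 6*(-7)) + (6*4 - 1*1) + (1*1 - 3*4) + (3*0 - 3*1) + (3*(-5) - 6*0)
= 42
Area = |42|/2 = 21

21


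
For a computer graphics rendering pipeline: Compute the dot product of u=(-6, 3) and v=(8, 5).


u . v = u_x*v_x + u_y*v_y = (-6)*8 + 3*5
= (-48) + 15 = -33

-33


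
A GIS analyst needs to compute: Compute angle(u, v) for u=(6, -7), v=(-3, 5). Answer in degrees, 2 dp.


u.v = -53, |u| = sqrt(85) = 9.2195, |v| = sqrt(34) = 5.831
cos(theta) = u.v/(|u||v|) = -53/sqrt(2890) = -0.985887
theta = acos(-0.985887) = 170.36 degrees

170.36 degrees


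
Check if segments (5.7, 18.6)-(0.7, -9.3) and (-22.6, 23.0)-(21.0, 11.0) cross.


Cross products: d1=147.76, d2=-1128.68, d3=-811.57, d4=464.87
d1*d2 < 0 and d3*d4 < 0? yes

Yes, they intersect


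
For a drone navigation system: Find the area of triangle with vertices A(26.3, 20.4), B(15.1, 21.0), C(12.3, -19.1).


Area = |x_A(y_B-y_C) + x_B(y_C-y_A) + x_C(y_A-y_B)|/2
= |1054.63 + (-596.45) + (-7.38)|/2
= 450.8/2 = 225.4

225.4


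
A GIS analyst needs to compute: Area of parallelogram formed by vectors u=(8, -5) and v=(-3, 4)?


|u x v| = |8*4 - (-5)*(-3)|
= |32 - 15| = 17

17


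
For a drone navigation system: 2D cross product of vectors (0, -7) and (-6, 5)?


u x v = u_x*v_y - u_y*v_x = 0*5 - (-7)*(-6)
= 0 - 42 = -42

-42


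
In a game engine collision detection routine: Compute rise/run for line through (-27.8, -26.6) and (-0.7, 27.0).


slope = (y2-y1)/(x2-x1) = (27-(-26.6))/((-0.7)-(-27.8)) = 53.6/27.1 = 1.9779

1.9779


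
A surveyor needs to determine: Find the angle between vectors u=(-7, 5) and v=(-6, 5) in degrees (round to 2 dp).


u.v = 67, |u| = sqrt(74) = 8.6023, |v| = sqrt(61) = 7.8102
cos(theta) = u.v/(|u||v|) = 67/sqrt(4514) = 0.997227
theta = acos(0.997227) = 4.27 degrees

4.27 degrees


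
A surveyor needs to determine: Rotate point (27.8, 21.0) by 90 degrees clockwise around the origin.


90° CW: (x,y) -> (y, -x)
(27.8,21) -> (21, -27.8)

(21, -27.8)


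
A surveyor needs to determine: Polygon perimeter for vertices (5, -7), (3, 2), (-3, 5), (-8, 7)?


Sides: (5, -7)->(3, 2): sqrt(85) = 9.219544, (3, 2)->(-3, 5): sqrt(45) = 6.708204, (-3, 5)->(-8, 7): sqrt(29) = 5.385165, (-8, 7)->(5, -7): sqrt(365) = 19.104973
Sum = 40.417886
Perimeter = 40.4179

40.4179


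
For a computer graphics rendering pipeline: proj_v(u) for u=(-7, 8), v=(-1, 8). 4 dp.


u.v = 71, |v| = sqrt(65) = 8.0623
Scalar projection = u.v / |v| = 71 / sqrt(65) = 8.8065

8.8065


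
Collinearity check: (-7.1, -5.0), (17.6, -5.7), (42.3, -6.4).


Cross product: (17.6-(-7.1))*((-6.4)-(-5)) - ((-5.7)-(-5))*(42.3-(-7.1))
= 0

Yes, collinear


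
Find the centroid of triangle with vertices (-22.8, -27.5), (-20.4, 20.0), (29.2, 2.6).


Centroid = ((x_A+x_B+x_C)/3, (y_A+y_B+y_C)/3)
= (((-22.8)+(-20.4)+29.2)/3, ((-27.5)+20+2.6)/3)
= (-4.6667, -1.6333)

(-4.6667, -1.6333)


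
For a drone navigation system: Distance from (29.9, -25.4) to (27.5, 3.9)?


dx=-2.4, dy=29.3
d^2 = (-2.4)^2 + 29.3^2 = 864.25
d = sqrt(864.25) = 29.3981

29.3981


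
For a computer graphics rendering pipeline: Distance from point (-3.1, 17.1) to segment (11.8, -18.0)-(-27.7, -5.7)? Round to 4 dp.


Project P onto AB: t = 0.5961 (clamped to [0,1])
Closest point on segment: (-11.7467, -10.6677)
Distance: 29.0829

29.0829


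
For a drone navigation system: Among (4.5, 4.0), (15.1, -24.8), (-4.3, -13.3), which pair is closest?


d(P0,P1) = 30.6888, d(P0,P2) = 19.4095, d(P1,P2) = 22.5524
Closest: P0 and P2

Closest pair: (4.5, 4.0) and (-4.3, -13.3), distance = 19.4095


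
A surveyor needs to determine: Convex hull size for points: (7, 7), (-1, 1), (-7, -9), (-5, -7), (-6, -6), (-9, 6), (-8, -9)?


Convex hull vertices (CCW): (-9, 6), (-8, -9), (-7, -9), (-5, -7), (7, 7)
Count = 5

5


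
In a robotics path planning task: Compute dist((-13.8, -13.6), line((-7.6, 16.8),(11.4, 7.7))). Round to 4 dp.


|cross product| = 634.02
|line direction| = sqrt(443.81) = 21.0668
Distance = 634.02/sqrt(443.81) = 30.0957

30.0957


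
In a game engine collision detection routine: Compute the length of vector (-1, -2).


|u| = sqrt((-1)^2 + (-2)^2) = sqrt(5) = 2.2361

2.2361


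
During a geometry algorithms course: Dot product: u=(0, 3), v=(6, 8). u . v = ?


u . v = u_x*v_x + u_y*v_y = 0*6 + 3*8
= 0 + 24 = 24

24


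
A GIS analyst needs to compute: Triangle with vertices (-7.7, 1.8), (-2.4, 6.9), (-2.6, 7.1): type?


Side lengths squared: AB^2=54.1, BC^2=0.08, CA^2=54.1
Sorted: [0.08, 54.1, 54.1]
By sides: Isosceles, By angles: Acute

Isosceles, Acute


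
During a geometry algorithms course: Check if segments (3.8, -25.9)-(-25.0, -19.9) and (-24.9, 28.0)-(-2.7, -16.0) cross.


Cross products: d1=66.22, d2=-1067.78, d3=-1380.12, d4=-246.12
d1*d2 < 0 and d3*d4 < 0? no

No, they don't intersect


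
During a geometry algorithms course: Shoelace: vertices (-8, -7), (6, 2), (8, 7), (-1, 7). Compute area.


Shoelace sum: ((-8)*2 - 6*(-7)) + (6*7 - 8*2) + (8*7 - (-1)*7) + ((-1)*(-7) - (-8)*7)
= 178
Area = |178|/2 = 89

89


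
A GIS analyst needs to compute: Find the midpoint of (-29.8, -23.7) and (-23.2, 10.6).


M = (((-29.8)+(-23.2))/2, ((-23.7)+10.6)/2)
= (-26.5, -6.55)

(-26.5, -6.55)


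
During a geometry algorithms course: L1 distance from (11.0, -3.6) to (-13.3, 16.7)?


|11-(-13.3)| + |(-3.6)-16.7| = 24.3 + 20.3 = 44.6

44.6


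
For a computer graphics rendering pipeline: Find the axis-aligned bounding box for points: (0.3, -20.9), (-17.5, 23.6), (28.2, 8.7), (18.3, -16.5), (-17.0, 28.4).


x range: [-17.5, 28.2]
y range: [-20.9, 28.4]
Bounding box: (-17.5,-20.9) to (28.2,28.4)

(-17.5,-20.9) to (28.2,28.4)


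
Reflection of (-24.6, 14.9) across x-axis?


Reflection over x-axis: (x,y) -> (x,-y)
(-24.6, 14.9) -> (-24.6, -14.9)

(-24.6, -14.9)


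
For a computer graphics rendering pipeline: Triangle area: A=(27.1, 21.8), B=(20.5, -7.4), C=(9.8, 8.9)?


Area = |x_A(y_B-y_C) + x_B(y_C-y_A) + x_C(y_A-y_B)|/2
= |(-441.73) + (-264.45) + 286.16|/2
= 420.02/2 = 210.01

210.01


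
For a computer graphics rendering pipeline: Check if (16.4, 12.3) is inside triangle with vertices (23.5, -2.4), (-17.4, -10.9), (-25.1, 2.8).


Cross products: AB x AP = -661.58, BC x BP = -641.7, CA x CP = 677.5
All same sign? no

No, outside


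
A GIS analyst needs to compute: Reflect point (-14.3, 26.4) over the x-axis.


Reflection over x-axis: (x,y) -> (x,-y)
(-14.3, 26.4) -> (-14.3, -26.4)

(-14.3, -26.4)


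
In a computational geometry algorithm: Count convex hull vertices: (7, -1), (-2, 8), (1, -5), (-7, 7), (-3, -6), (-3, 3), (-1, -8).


Convex hull vertices (CCW): (-7, 7), (-3, -6), (-1, -8), (7, -1), (-2, 8)
Count = 5

5


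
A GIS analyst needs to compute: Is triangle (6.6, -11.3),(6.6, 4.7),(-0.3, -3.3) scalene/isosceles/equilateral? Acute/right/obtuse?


Side lengths squared: AB^2=256, BC^2=111.61, CA^2=111.61
Sorted: [111.61, 111.61, 256]
By sides: Isosceles, By angles: Obtuse

Isosceles, Obtuse


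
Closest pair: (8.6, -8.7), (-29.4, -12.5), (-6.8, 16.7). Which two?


d(P0,P1) = 38.1895, d(P0,P2) = 29.7039, d(P1,P2) = 36.9242
Closest: P0 and P2

Closest pair: (8.6, -8.7) and (-6.8, 16.7), distance = 29.7039


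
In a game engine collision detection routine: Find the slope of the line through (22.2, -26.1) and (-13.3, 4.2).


slope = (y2-y1)/(x2-x1) = (4.2-(-26.1))/((-13.3)-22.2) = 30.3/(-35.5) = -0.8535

-0.8535


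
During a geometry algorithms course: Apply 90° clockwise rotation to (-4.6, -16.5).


90° CW: (x,y) -> (y, -x)
(-4.6,-16.5) -> (-16.5, 4.6)

(-16.5, 4.6)


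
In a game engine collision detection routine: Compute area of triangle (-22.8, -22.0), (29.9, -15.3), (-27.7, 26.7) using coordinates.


Area = |x_A(y_B-y_C) + x_B(y_C-y_A) + x_C(y_A-y_B)|/2
= |957.6 + 1456.13 + 185.59|/2
= 2599.32/2 = 1299.66

1299.66


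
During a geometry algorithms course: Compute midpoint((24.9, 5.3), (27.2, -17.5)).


M = ((24.9+27.2)/2, (5.3+(-17.5))/2)
= (26.05, -6.1)

(26.05, -6.1)


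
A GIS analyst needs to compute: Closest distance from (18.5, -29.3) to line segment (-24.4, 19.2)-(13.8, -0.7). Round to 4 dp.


Project P onto AB: t = 1 (clamped to [0,1])
Closest point on segment: (13.8, -0.7)
Distance: 28.9836

28.9836


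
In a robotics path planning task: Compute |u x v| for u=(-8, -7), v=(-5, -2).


|u x v| = |(-8)*(-2) - (-7)*(-5)|
= |16 - 35| = 19

19


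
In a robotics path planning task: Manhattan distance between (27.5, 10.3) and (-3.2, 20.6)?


|27.5-(-3.2)| + |10.3-20.6| = 30.7 + 10.3 = 41

41


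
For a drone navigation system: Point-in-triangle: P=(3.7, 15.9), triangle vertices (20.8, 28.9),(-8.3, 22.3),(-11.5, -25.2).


Cross products: AB x AP = 265.44, BC x BP = 590.48, CA x CP = 505.21
All same sign? yes

Yes, inside


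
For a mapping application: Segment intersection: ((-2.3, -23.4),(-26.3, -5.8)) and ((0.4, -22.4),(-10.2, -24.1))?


Cross products: d1=6.01, d2=-221.35, d3=-71.52, d4=155.84
d1*d2 < 0 and d3*d4 < 0? yes

Yes, they intersect


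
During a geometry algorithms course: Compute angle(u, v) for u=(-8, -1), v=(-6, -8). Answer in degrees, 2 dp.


u.v = 56, |u| = sqrt(65) = 8.0623, |v| = sqrt(100) = 10
cos(theta) = u.v/(|u||v|) = 56/sqrt(6500) = 0.694595
theta = acos(0.694595) = 46.01 degrees

46.01 degrees


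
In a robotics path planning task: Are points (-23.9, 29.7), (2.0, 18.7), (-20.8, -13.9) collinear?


Cross product: (2-(-23.9))*((-13.9)-29.7) - (18.7-29.7)*((-20.8)-(-23.9))
= -1095.14

No, not collinear


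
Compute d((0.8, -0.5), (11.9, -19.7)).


dx=11.1, dy=-19.2
d^2 = 11.1^2 + (-19.2)^2 = 491.85
d = sqrt(491.85) = 22.1777

22.1777


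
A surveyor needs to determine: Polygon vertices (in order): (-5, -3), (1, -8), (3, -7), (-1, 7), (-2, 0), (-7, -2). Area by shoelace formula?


Shoelace sum: ((-5)*(-8) - 1*(-3)) + (1*(-7) - 3*(-8)) + (3*7 - (-1)*(-7)) + ((-1)*0 - (-2)*7) + ((-2)*(-2) - (-7)*0) + ((-7)*(-3) - (-5)*(-2))
= 103
Area = |103|/2 = 51.5

51.5


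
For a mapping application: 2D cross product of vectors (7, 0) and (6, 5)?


u x v = u_x*v_y - u_y*v_x = 7*5 - 0*6
= 35 - 0 = 35

35


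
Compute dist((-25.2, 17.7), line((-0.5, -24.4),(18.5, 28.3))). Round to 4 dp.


|cross product| = 2101.59
|line direction| = sqrt(3138.29) = 56.0204
Distance = 2101.59/sqrt(3138.29) = 37.5147

37.5147


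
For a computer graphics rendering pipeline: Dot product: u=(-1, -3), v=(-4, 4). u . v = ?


u . v = u_x*v_x + u_y*v_y = (-1)*(-4) + (-3)*4
= 4 + (-12) = -8

-8


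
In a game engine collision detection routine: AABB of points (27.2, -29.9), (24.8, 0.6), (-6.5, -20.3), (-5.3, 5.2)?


x range: [-6.5, 27.2]
y range: [-29.9, 5.2]
Bounding box: (-6.5,-29.9) to (27.2,5.2)

(-6.5,-29.9) to (27.2,5.2)


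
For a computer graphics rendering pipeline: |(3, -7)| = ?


|u| = sqrt(3^2 + (-7)^2) = sqrt(58) = 7.6158

7.6158


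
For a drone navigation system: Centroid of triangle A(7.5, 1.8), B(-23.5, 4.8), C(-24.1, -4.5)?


Centroid = ((x_A+x_B+x_C)/3, (y_A+y_B+y_C)/3)
= ((7.5+(-23.5)+(-24.1))/3, (1.8+4.8+(-4.5))/3)
= (-13.3667, 0.7)

(-13.3667, 0.7)


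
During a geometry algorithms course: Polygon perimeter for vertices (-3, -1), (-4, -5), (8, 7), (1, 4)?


Sides: (-3, -1)->(-4, -5): sqrt(17) = 4.123106, (-4, -5)->(8, 7): sqrt(288) = 16.970563, (8, 7)->(1, 4): sqrt(58) = 7.615773, (1, 4)->(-3, -1): sqrt(41) = 6.403124
Sum = 35.112566
Perimeter = 35.1126

35.1126


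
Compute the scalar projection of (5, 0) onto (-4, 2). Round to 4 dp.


u.v = -20, |v| = sqrt(20) = 4.4721
Scalar projection = u.v / |v| = -20 / sqrt(20) = -4.4721

-4.4721


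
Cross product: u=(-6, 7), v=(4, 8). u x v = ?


u x v = u_x*v_y - u_y*v_x = (-6)*8 - 7*4
= (-48) - 28 = -76

-76


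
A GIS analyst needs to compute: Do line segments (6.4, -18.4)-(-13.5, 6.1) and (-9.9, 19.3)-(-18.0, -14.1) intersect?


Cross products: d1=849.79, d2=-13.32, d3=-350.88, d4=512.23
d1*d2 < 0 and d3*d4 < 0? yes

Yes, they intersect


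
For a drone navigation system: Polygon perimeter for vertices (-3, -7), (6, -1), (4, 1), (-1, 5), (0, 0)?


Sides: (-3, -7)->(6, -1): sqrt(117) = 10.816654, (6, -1)->(4, 1): sqrt(8) = 2.828427, (4, 1)->(-1, 5): sqrt(41) = 6.403124, (-1, 5)->(0, 0): sqrt(26) = 5.09902, (0, 0)->(-3, -7): sqrt(58) = 7.615773
Sum = 32.762998
Perimeter = 32.763

32.763


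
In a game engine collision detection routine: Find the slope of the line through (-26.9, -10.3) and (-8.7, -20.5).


slope = (y2-y1)/(x2-x1) = ((-20.5)-(-10.3))/((-8.7)-(-26.9)) = (-10.2)/18.2 = -0.5604

-0.5604


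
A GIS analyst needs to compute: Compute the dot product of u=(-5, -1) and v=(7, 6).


u . v = u_x*v_x + u_y*v_y = (-5)*7 + (-1)*6
= (-35) + (-6) = -41

-41


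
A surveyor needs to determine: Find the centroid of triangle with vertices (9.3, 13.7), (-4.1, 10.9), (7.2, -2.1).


Centroid = ((x_A+x_B+x_C)/3, (y_A+y_B+y_C)/3)
= ((9.3+(-4.1)+7.2)/3, (13.7+10.9+(-2.1))/3)
= (4.1333, 7.5)

(4.1333, 7.5)


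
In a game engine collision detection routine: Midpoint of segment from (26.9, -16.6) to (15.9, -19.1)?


M = ((26.9+15.9)/2, ((-16.6)+(-19.1))/2)
= (21.4, -17.85)

(21.4, -17.85)


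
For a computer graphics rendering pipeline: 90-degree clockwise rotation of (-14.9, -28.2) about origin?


90° CW: (x,y) -> (y, -x)
(-14.9,-28.2) -> (-28.2, 14.9)

(-28.2, 14.9)


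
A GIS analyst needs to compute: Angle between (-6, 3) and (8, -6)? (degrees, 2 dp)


u.v = -66, |u| = sqrt(45) = 6.7082, |v| = sqrt(100) = 10
cos(theta) = u.v/(|u||v|) = -66/sqrt(4500) = -0.98387
theta = acos(-0.98387) = 169.7 degrees

169.7 degrees


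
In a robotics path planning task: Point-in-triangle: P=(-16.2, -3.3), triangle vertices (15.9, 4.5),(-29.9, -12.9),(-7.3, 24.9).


Cross products: AB x AP = -201.3, BC x BP = -300.9, CA x CP = -835.8
All same sign? yes

Yes, inside


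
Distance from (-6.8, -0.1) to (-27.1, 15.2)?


dx=-20.3, dy=15.3
d^2 = (-20.3)^2 + 15.3^2 = 646.18
d = sqrt(646.18) = 25.4201

25.4201


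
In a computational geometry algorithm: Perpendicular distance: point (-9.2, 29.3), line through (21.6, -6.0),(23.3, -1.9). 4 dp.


|cross product| = 186.29
|line direction| = sqrt(19.7) = 4.4385
Distance = 186.29/sqrt(19.7) = 41.9717

41.9717


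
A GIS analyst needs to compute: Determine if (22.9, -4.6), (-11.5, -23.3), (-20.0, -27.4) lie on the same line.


Cross product: ((-11.5)-22.9)*((-27.4)-(-4.6)) - ((-23.3)-(-4.6))*((-20)-22.9)
= -17.91

No, not collinear


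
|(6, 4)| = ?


|u| = sqrt(6^2 + 4^2) = sqrt(52) = 7.2111

7.2111


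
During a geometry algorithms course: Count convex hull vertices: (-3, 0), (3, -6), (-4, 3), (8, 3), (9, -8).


Convex hull vertices (CCW): (-4, 3), (-3, 0), (3, -6), (9, -8), (8, 3)
Count = 5

5


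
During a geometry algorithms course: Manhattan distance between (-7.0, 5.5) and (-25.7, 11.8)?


|(-7)-(-25.7)| + |5.5-11.8| = 18.7 + 6.3 = 25

25


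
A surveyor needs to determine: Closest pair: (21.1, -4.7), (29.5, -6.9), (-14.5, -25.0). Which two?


d(P0,P1) = 8.6833, d(P0,P2) = 40.9811, d(P1,P2) = 47.5774
Closest: P0 and P1

Closest pair: (21.1, -4.7) and (29.5, -6.9), distance = 8.6833


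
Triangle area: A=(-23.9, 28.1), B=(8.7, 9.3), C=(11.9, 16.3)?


Area = |x_A(y_B-y_C) + x_B(y_C-y_A) + x_C(y_A-y_B)|/2
= |167.3 + (-102.66) + 223.72|/2
= 288.36/2 = 144.18

144.18


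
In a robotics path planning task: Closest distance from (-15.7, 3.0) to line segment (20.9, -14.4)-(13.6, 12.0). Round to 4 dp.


Project P onto AB: t = 0.9684 (clamped to [0,1])
Closest point on segment: (13.8307, 11.1657)
Distance: 30.6389

30.6389
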